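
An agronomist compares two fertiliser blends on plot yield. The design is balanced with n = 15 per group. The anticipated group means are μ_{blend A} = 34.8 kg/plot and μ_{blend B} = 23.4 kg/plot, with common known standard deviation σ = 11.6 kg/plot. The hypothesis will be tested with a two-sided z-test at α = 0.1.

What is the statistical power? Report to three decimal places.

Power ≈ 0.852

Standardized effect: d = |μ_{blend A} − μ_{blend B}| / σ = |34.8 − 23.4| / 11.6 = 0.9828
Noncentrality parameter: δ = d·√(n/2) = 0.9828 × √(15/2) = 2.6914
Two-sided α = 0.1 → critical value z_{0.05} = 1.645.
Power = Φ(δ − 1.645) + Φ(−δ − 1.645) = Φ(1.047) + Φ(-4.336) = 0.8523 + 0.0000 = 0.8524.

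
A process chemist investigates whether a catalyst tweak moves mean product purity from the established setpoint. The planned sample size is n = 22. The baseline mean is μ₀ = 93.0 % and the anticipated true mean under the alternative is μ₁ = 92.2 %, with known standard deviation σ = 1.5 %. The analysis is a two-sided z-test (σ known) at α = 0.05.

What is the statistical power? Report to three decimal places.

Power ≈ 0.706

Standardized effect: d = |μ₁ − μ₀| / σ = |92.2 − 93.0| / 1.5 = 0.5333
Noncentrality parameter: λ = d·√n = 0.5333 × √22 = 2.5016
Two-sided α = 0.05 → critical value z_{0.025} = 1.960.
Power = Φ(λ − 1.960) + Φ(−λ − 1.960) = Φ(0.542) + Φ(-4.462) = 0.7059 + 0.0000 = 0.7060.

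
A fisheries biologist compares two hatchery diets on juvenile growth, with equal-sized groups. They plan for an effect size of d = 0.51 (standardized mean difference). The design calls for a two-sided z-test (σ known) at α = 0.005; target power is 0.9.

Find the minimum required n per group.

For power 0.9 need Φ(δ − z_{0.0025}) = 0.9, so δ = z_{0.0025} + z_{0.10} = 2.807 + 1.282 = 4.089.
(The Φ(−δ − z_{α/2}) term is vanishingly small for δ > 0 and is dropped in the standard sample-size formula.)
δ = d·√(n/2) ⇒ n = 2(δ/d)² = 2 × (4.089 / 0.51)² = 128.54.
Rounding up, n = 129 per group.

n = 129 per group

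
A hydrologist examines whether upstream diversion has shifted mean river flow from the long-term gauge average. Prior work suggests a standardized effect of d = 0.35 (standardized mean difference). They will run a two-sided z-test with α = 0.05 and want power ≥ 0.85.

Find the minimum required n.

n = 74

Set Φ(δ − 1.960) = 0.85; then δ − 1.960 = Φ⁻¹(0.85) = 1.036, giving δ = 2.996.
(For δ > 0 the lower-tail rejection region contributes negligibly to power, so the one-term inversion is standard.)
δ = d·√n ⇒ n = (δ/d)² = (2.996 / 0.35)² = 73.29.
Rounding up, n = 74.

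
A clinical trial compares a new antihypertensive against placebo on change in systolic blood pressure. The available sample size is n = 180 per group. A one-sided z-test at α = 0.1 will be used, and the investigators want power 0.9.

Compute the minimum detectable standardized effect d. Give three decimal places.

Need Φ(δ − 1.282) = 0.9, so δ = 1.282 + 1.282 = 2.563.
δ = d·√(n/2) ⇒ d = δ/√(n/2) = 2.563/√(180/2) = 0.2702.

d ≈ 0.270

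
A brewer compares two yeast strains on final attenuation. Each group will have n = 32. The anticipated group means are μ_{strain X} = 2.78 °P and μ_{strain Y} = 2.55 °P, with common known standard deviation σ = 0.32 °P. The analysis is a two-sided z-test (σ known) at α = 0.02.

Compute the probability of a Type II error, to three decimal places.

β ≈ 0.292

Standardized effect: d = |μ_{strain X} − μ_{strain Y}| / σ = |2.78 − 2.55| / 0.32 = 0.7188
Noncentrality parameter: δ = d·√(n/2) = 0.7188 × √(32/2) = 2.8750
Two-sided α = 0.02 → critical value z_{0.01} = 2.326.
Power = Φ(δ − 2.326) + Φ(−δ − 2.326) = Φ(0.549) + Φ(-5.201) = 0.7084 + 0.0000 = 0.7084.
Type II error: β = 1 − power = 1 − 0.7084 = 0.2916.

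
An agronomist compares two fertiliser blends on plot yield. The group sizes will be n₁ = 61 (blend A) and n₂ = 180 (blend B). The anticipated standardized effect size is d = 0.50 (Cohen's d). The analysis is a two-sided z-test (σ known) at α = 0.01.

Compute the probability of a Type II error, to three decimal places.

Noncentrality parameter: δ = d / √(1/n₁ + 1/n₂) = 0.50 / √(1/61 + 1/180) = 3.3749
Two-sided α = 0.01 → critical value z_{0.005} = 2.576.
Power = Φ(δ − 2.576) + Φ(−δ − 2.576) = Φ(0.799) + Φ(-5.951) = 0.7879 + 0.0000 = 0.7879.
Type II error: β = 1 − power = 1 − 0.7879 = 0.2121.

β ≈ 0.212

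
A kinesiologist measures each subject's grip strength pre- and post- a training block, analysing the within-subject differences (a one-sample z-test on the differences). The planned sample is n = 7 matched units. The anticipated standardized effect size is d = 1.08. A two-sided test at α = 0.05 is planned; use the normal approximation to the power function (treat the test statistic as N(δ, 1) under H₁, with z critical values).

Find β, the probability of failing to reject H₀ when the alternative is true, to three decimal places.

Noncentrality parameter: δ = d·√n = 1.08 × √7 = 2.8574
Critical value for a two-sided test at α = 0.05: z_{α/2} = 1.960.
Power = Φ(δ − 1.960) + Φ(−δ − 1.960) = Φ(0.897) + Φ(-4.817) = 0.8153 + 0.0000 = 0.8153.
Type II error: β = 1 − power = 1 − 0.8153 = 0.1847.

β ≈ 0.185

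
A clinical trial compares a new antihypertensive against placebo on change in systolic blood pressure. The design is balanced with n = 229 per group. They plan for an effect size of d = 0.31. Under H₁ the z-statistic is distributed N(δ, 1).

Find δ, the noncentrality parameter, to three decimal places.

δ = d·√(n/2) = 0.31 × √(229/2) = 3.3171

δ ≈ 3.317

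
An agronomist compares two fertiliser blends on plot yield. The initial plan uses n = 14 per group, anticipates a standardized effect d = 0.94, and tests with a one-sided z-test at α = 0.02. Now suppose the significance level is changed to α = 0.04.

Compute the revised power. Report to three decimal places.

Power ≈ 0.769

δ = d·√(n/2) = 0.94 × √(14/2) = 2.4870 (unchanged). New critical value: z_{0.04} = 1.751.
Revised power = Φ(δ − 1.751) = Φ(0.736) = 0.7692.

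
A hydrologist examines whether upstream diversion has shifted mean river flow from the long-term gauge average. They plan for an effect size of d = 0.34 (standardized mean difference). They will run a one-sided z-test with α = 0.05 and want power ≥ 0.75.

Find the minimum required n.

n = 47

Set Φ(δ − 1.645) = 0.75; then δ − 1.645 = Φ⁻¹(0.75) = 0.674, giving δ = 2.319.
δ = d·√n ⇒ n = (δ/d)² = (2.319 / 0.34)² = 46.53.
Round up to the next whole unit.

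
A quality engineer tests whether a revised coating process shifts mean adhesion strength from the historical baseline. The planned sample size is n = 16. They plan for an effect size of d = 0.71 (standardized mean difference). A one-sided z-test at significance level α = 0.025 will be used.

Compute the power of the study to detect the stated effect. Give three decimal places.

Power ≈ 0.811

Noncentrality parameter: δ = d·√n = 0.71 × √16 = 2.8400
One-sided α = 0.025 → critical value z_{0.025} = 1.960.
Power = Φ(δ − 1.960) = Φ(0.880) = 0.8106.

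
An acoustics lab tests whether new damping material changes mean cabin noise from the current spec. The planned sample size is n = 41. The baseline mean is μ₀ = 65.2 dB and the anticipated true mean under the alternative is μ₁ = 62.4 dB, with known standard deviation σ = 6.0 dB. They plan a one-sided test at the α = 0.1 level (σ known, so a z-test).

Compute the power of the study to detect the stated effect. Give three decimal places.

Power ≈ 0.956

Standardized effect: d = |μ₁ − μ₀| / σ = |62.4 − 65.2| / 6.0 = 0.4667
Noncentrality parameter: λ = d·√n = 0.4667 × √41 = 2.9881
One-sided α = 0.1 → critical value z_{0.1} = 1.282.
Power = P(Z > 1.282 − λ) = Φ(1.707) = 0.9560.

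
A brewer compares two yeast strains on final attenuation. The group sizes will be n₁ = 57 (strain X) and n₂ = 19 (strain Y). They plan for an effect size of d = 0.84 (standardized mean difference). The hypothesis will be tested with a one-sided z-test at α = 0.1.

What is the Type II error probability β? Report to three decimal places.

Noncentrality parameter: δ = d / √(1/n₁ + 1/n₂) = 0.84 / √(1/57 + 1/19) = 3.1709
One-sided α = 0.1 → critical value z_{0.1} = 1.282.
Power = Φ(δ − 1.282) = Φ(1.889) = 0.9706.
Type II error: β = 1 − power = 1 − 0.9706 = 0.0294.

β ≈ 0.029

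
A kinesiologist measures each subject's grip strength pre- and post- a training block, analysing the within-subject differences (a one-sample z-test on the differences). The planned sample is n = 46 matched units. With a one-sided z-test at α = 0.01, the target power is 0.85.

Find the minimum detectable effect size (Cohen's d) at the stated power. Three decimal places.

d ≈ 0.496

Need Φ(δ − 2.326) = 0.85, so δ = 2.326 + 1.036 = 3.363.
δ = d·√n ⇒ d = δ/√n = 3.363/√46 = 0.4958.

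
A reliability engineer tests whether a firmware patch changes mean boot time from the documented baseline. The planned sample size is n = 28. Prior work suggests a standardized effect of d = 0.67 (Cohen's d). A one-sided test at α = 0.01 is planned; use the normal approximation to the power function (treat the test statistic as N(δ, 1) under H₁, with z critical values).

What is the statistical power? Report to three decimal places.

Power ≈ 0.889

Noncentrality parameter: δ = d·√n = 0.67 × √28 = 3.5453
One-sided α = 0.01 → critical value z_{0.01} = 2.326.
Power = Φ(δ − 2.326) = Φ(1.219) = 0.8886.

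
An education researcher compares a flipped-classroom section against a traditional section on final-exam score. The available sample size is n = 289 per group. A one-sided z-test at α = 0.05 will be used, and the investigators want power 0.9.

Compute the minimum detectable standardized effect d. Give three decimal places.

d ≈ 0.243

Need Φ(δ − 1.645) = 0.9, so δ = 1.645 + 1.282 = 2.926.
δ = d·√(n/2) ⇒ d = δ/√(n/2) = 2.926/√(289/2) = 0.2434.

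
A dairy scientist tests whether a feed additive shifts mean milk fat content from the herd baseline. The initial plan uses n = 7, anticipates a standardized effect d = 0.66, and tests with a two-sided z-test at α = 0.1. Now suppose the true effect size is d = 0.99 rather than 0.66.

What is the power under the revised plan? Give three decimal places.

With d = 0.99: δ = d·√n = 0.99 × √7 = 2.6193. Critical value z_{0.05} = 1.645.
Revised power = Φ(δ − 1.645) + Φ(−δ − 1.645) = Φ(0.974) + Φ(-4.264) = 0.8351 + 0.0000 = 0.8351.

Power ≈ 0.835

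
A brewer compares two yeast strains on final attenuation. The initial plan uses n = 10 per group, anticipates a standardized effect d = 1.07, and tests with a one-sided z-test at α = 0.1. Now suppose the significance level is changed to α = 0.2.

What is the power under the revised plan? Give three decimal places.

δ = d·√(n/2) = 1.07 × √(10/2) = 2.3926 (unchanged). New critical value: z_{0.2} = 0.842.
Revised power = Φ(δ − 0.842) = Φ(1.551) = 0.9395.

Power ≈ 0.940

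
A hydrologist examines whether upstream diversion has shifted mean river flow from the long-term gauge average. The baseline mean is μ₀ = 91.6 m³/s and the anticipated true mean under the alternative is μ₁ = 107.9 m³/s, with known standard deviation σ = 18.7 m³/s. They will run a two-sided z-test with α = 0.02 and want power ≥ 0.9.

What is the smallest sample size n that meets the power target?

Standardized effect: d = |μ₁ − μ₀| / σ = |107.9 − 91.6| / 18.7 = 0.8717
For power 0.9 need Φ(δ − z_{0.01}) = 0.9, so δ = z_{0.01} + z_{0.10} = 2.326 + 1.282 = 3.608.
(Ignoring the negligible lower-tail rejection probability gives the usual closed-form inversion.)
δ = d·√n ⇒ n = (δ/d)² = (3.608 / 0.8717)² = 17.13.
Round up to the next whole unit.

n = 18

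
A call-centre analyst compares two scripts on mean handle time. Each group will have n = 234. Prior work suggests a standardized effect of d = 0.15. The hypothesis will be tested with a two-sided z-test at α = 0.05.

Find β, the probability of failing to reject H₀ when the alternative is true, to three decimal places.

Noncentrality parameter: δ = d·√(n/2) = 0.15 × √(234/2) = 1.6225
Two-sided α = 0.05 → critical value z_{0.025} = 1.960.
Power = Φ(δ − 1.960) + Φ(−δ − 1.960) = Φ(-0.337) + Φ(-3.582) = 0.3679 + 0.0002 = 0.3681.
Type II error: β = 1 − power = 1 − 0.3681 = 0.6319.

β ≈ 0.632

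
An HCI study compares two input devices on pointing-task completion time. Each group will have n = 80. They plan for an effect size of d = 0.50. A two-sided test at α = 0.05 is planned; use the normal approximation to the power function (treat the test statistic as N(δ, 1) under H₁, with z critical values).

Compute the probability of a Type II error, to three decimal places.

β ≈ 0.115

Noncentrality parameter: δ = d·√(n/2) = 0.50 × √(80/2) = 3.1623
Two-sided α = 0.05 → critical value z_{0.025} = 1.960.
Power = Φ(δ − 1.960) + Φ(−δ − 1.960) = Φ(1.202) + Φ(-5.122) = 0.8854 + 0.0000 = 0.8854.
Type II error: β = 1 − power = 1 − 0.8854 = 0.1146.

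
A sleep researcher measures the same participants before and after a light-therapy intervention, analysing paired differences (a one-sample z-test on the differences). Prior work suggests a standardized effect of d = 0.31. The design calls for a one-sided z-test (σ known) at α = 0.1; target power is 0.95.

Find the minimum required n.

n = 90

For power 0.95 need Φ(δ − z_{0.1}) = 0.95, so δ = z_{0.1} + z_{0.05} = 1.282 + 1.645 = 2.926.
δ = d·√n ⇒ n = (δ/d)² = (2.926 / 0.31)² = 89.11.
Rounding up, n = 90.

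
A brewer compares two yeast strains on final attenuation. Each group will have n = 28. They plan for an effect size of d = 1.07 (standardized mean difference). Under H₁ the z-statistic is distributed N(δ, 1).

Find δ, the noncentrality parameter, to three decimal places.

δ ≈ 4.004

δ = d·√(n/2) = 1.07 × √(28/2) = 4.0036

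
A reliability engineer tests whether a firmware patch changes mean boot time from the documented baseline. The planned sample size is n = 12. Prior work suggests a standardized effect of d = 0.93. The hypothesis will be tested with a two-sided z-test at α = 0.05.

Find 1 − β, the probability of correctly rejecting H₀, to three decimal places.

Power ≈ 0.896

Noncentrality parameter: δ = d·√n = 0.93 × √12 = 3.2216
Critical value for a two-sided test at α = 0.05: z_{α/2} = 1.960.
Power = Φ(δ − 1.960) + Φ(−δ − 1.960) = Φ(1.262) + Φ(-5.182) = 0.8965 + 0.0000 = 0.8965.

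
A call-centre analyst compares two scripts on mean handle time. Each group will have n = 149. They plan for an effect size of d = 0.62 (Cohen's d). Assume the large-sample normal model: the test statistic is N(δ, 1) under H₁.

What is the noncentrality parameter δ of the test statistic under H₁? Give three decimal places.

The noncentrality parameter scales effect size by the design's sample-size factor: δ = d·√(n/2) = 0.62 × √(149/2) = 5.3514

δ ≈ 5.351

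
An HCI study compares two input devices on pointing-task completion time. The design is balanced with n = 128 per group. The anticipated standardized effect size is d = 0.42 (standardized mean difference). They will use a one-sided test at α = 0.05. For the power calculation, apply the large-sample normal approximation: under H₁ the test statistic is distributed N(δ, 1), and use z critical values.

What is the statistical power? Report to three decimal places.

Noncentrality parameter: δ = d·√(n/2) = 0.42 × √(128/2) = 3.3600
Critical value for a one-sided test at α = 0.05: z_α = 1.645.
Power = Φ(δ − 1.645) = Φ(1.715) = 0.9568.

Power ≈ 0.957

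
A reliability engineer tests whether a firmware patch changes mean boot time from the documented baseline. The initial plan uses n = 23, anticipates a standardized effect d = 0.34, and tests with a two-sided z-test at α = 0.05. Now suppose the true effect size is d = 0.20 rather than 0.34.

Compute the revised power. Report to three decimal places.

With d = 0.20: δ = d·√n = 0.20 × √23 = 0.9592. Critical value z_{0.025} = 1.960.
Revised power = Φ(δ − 1.960) + Φ(−δ − 1.960) = Φ(-1.001) + Φ(-2.919) = 0.1585 + 0.0018 = 0.1602.

Power ≈ 0.160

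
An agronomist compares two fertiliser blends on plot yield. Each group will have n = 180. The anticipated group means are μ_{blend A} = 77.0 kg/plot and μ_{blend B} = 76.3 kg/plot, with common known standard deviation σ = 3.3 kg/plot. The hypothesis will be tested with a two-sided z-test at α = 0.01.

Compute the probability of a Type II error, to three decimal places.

β ≈ 0.713

Standardized effect: d = |μ_{blend A} − μ_{blend B}| / σ = |77.0 − 76.3| / 3.3 = 0.2121
Noncentrality parameter: δ = d·√(n/2) = 0.2121 × √(180/2) = 2.0124
Two-sided α = 0.01 → critical value z_{0.005} = 2.576.
Power = Φ(δ − 2.576) + Φ(−δ − 2.576) = Φ(-0.563) + Φ(-4.588) = 0.2866 + 0.0000 = 0.2866.
Type II error: β = 1 − power = 1 − 0.2866 = 0.7134.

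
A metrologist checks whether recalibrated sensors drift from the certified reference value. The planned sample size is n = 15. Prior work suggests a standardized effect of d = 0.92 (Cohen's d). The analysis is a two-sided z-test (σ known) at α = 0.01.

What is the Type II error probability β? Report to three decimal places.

β ≈ 0.162

Noncentrality parameter: δ = d·√n = 0.92 × √15 = 3.5631
Two-sided α = 0.01 → critical value z_{0.005} = 2.576.
Power = Φ(δ − 2.576) + Φ(−δ − 2.576) = Φ(0.987) + Φ(-6.139) = 0.8383 + 0.0000 = 0.8383.
Type II error: β = 1 − power = 1 − 0.8383 = 0.1617.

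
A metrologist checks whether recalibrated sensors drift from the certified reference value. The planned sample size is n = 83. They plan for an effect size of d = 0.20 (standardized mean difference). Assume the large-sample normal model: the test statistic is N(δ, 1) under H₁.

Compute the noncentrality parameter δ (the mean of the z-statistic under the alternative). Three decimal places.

δ ≈ 1.822

δ = d·√n = 0.20 × √83 = 1.8221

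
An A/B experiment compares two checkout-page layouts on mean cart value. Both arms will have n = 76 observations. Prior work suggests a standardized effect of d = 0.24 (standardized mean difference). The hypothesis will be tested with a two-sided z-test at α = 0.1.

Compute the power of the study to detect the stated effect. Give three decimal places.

Noncentrality parameter: δ = d·√(n/2) = 0.24 × √(76/2) = 1.4795
Two-sided α = 0.1 → critical value z_{0.05} = 1.645.
Power = Φ(δ − 1.645) + Φ(−δ − 1.645) = Φ(-0.165) + Φ(-3.124) = 0.4343 + 0.0009 = 0.4352.

Power ≈ 0.435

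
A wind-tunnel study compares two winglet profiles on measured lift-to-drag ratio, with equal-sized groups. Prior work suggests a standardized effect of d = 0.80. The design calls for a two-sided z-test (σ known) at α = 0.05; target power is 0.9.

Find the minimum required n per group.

n = 33 per group

Set Φ(δ − 1.960) = 0.9; then δ − 1.960 = Φ⁻¹(0.9) = 1.282, giving δ = 3.242.
(The Φ(−δ − z_{α/2}) term is vanishingly small for δ > 0 and is dropped in the standard sample-size formula.)
δ = d·√(n/2) ⇒ n = 2(δ/d)² = 2 × (3.242 / 0.80)² = 32.84.
Round up to the next whole unit.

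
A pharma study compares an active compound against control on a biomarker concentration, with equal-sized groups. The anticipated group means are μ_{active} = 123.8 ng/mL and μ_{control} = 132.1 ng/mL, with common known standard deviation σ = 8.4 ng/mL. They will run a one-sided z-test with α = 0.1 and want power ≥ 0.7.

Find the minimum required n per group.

Standardized effect: d = |μ_{active} − μ_{control}| / σ = |123.8 − 132.1| / 8.4 = 0.9881
Set Φ(δ − 1.282) = 0.7; then δ − 1.282 = Φ⁻¹(0.7) = 0.524, giving δ = 1.806.
δ = d·√(n/2) ⇒ n = 2(δ/d)² = 2 × (1.806 / 0.9881)² = 6.68.
Round up to the next whole unit.

n = 7 per group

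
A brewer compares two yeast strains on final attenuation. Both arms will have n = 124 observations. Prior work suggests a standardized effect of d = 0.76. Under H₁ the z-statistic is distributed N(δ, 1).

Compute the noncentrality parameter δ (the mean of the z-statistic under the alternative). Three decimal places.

The noncentrality parameter scales effect size by the design's sample-size factor: δ = d·√(n/2) = 0.76 × √(124/2) = 5.9842

δ ≈ 5.984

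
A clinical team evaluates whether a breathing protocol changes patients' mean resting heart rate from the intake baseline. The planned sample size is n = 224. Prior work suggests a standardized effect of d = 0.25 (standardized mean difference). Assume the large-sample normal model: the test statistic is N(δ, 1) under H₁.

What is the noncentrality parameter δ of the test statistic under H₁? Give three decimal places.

δ ≈ 3.742

The noncentrality parameter scales effect size by the design's sample-size factor: δ = d·√n = 0.25 × √224 = 3.7417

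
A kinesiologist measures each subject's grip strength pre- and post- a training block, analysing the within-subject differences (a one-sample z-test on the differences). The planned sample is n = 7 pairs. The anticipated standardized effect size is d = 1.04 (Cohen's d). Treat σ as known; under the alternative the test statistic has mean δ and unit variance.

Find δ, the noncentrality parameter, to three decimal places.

δ = d·√n = 1.04 × √7 = 2.7516

δ ≈ 2.752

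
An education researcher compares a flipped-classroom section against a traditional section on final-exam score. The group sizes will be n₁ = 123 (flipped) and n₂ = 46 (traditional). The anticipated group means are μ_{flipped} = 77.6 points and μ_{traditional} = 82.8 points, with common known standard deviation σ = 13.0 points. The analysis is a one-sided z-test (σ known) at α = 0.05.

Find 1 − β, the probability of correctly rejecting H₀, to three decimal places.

Standardized effect: d = |μ_{flipped} − μ_{traditional}| / σ = |77.6 − 82.8| / 13.0 = 0.4000
Noncentrality parameter: δ = d / √(1/n₁ + 1/n₂) = 0.4000 / √(1/123 + 1/46) = 2.3145
Critical value for a one-sided test at α = 0.05: z_α = 1.645.
Power = Φ(δ − 1.645) = Φ(0.670) = 0.7484.

Power ≈ 0.748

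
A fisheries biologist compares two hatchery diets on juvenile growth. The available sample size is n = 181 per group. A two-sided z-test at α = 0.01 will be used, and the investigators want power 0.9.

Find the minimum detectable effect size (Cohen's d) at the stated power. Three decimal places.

d ≈ 0.405

Required noncentrality: δ = z_{0.005} + z_{0.10} = 2.576 + 1.282 = 3.857.
(The second rejection-region term Φ(−δ − z_{α/2}) is negligible and dropped.)
δ = d·√(n/2) ⇒ d = δ/√(n/2) = 3.857/√(181/2) = 0.4055.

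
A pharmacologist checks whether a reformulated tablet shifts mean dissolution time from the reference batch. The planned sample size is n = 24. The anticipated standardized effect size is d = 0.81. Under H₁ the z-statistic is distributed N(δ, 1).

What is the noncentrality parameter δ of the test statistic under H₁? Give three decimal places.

δ ≈ 3.968

δ = d·√n = 0.81 × √24 = 3.9682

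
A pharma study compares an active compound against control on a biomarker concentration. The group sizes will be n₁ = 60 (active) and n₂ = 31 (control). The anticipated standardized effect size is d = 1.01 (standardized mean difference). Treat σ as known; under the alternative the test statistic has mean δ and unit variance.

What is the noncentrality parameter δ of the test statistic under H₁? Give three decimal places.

δ ≈ 4.566

δ = d / √(1/n₁ + 1/n₂) = 1.01 / √(1/60 + 1/31) = 4.5662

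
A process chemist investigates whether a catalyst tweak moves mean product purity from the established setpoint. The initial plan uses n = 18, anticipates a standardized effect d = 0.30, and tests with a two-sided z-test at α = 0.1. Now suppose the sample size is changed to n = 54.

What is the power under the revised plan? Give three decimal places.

Power ≈ 0.712

With n = 54: δ = d·√n = 0.30 × √54 = 2.2045. Critical value z_{0.05} = 1.645.
Revised power = Φ(δ − 1.645) + Φ(−δ − 1.645) = Φ(0.560) + Φ(-3.849) = 0.7122 + 0.0001 = 0.7122.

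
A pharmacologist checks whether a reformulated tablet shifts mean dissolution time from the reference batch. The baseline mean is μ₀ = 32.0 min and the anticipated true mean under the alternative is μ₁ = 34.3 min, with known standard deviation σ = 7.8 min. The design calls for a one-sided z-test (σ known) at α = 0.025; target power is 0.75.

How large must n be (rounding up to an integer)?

n = 80

Standardized effect: d = |μ₁ − μ₀| / σ = |34.3 − 32.0| / 7.8 = 0.2949
Set Φ(δ − 1.960) = 0.75; then δ − 1.960 = Φ⁻¹(0.75) = 0.674, giving δ = 2.634.
δ = d·√n ⇒ n = (δ/d)² = (2.634 / 0.2949)² = 79.82.
Round up to the next whole unit.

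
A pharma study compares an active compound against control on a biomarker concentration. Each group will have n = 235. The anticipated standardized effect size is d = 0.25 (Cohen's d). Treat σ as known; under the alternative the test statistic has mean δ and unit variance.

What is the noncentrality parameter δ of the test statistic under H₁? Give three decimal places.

δ ≈ 2.710

The noncentrality parameter scales effect size by the design's sample-size factor: δ = d·√(n/2) = 0.25 × √(235/2) = 2.7099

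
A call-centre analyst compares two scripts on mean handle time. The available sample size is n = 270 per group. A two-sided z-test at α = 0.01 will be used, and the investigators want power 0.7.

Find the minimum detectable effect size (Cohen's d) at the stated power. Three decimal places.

d ≈ 0.267

Need Φ(δ − 2.576) = 0.7, so δ = 2.576 + 0.524 = 3.100.
(The second rejection-region term Φ(−δ − z_{α/2}) is negligible and dropped.)
δ = d·√(n/2) ⇒ d = δ/√(n/2) = 3.100/√(270/2) = 0.2668.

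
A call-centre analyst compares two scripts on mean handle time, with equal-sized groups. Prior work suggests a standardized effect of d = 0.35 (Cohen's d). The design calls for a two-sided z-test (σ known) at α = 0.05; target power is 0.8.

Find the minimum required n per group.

Set Φ(δ − 1.960) = 0.8; then δ − 1.960 = Φ⁻¹(0.8) = 0.842, giving δ = 2.802.
(The Φ(−δ − z_{α/2}) term is vanishingly small for δ > 0 and is dropped in the standard sample-size formula.)
δ = d·√(n/2) ⇒ n = 2(δ/d)² = 2 × (2.802 / 0.35)² = 128.14.
Round up to the next whole unit.

n = 129 per group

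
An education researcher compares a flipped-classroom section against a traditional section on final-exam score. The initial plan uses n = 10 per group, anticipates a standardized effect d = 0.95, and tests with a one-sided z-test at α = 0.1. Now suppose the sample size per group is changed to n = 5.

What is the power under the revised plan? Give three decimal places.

With n = 5 per group: δ = d·√(n/2) = 0.95 × √(5/2) = 1.5021. Critical value z_{0.1} = 1.282.
Revised power = Φ(δ − 1.282) = Φ(0.221) = 0.5873.

Power ≈ 0.587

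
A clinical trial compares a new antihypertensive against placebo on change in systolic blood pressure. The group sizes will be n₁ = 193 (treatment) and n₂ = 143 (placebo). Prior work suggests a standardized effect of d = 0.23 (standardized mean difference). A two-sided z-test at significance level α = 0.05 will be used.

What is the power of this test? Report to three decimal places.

Noncentrality parameter: δ = d / √(1/n₁ + 1/n₂) = 0.23 / √(1/193 + 1/143) = 2.0845
Critical value for a two-sided test at α = 0.05: z_{α/2} = 1.960.
Power = Φ(δ − 1.960) + Φ(−δ − 1.960) = Φ(0.125) + Φ(-4.044) = 0.5496 + 0.0000 = 0.5496.

Power ≈ 0.550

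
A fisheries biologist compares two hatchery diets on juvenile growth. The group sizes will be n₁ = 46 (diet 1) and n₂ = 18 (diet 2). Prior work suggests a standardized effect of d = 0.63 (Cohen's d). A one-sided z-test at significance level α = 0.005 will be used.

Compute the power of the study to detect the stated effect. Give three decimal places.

Power ≈ 0.378

Noncentrality parameter: δ = d / √(1/n₁ + 1/n₂) = 0.63 / √(1/46 + 1/18) = 2.2660
Critical value for a one-sided test at α = 0.005: z_α = 2.576.
Power = Φ(δ − 2.576) = Φ(-0.310) = 0.3784.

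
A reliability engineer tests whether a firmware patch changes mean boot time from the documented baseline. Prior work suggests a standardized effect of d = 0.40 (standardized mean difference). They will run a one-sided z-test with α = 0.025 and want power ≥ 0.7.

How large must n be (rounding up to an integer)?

n = 39

For power 0.7 need Φ(δ − z_{0.025}) = 0.7, so δ = z_{0.025} + z_{0.30} = 1.960 + 0.524 = 2.484.
δ = d·√n ⇒ n = (δ/d)² = (2.484 / 0.40)² = 38.58.
Rounding up, n = 39.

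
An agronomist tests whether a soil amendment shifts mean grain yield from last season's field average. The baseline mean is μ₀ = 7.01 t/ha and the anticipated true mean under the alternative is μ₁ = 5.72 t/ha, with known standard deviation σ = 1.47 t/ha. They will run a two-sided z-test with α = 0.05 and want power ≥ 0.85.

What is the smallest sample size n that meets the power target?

n = 12

Standardized effect: d = |μ₁ − μ₀| / σ = |5.72 − 7.01| / 1.47 = 0.8776
For power 0.85 need Φ(δ − z_{0.025}) = 0.85, so δ = z_{0.025} + z_{0.15} = 1.960 + 1.036 = 2.996.
(For δ > 0 the lower-tail rejection region contributes negligibly to power, so the one-term inversion is standard.)
δ = d·√n ⇒ n = (δ/d)² = (2.996 / 0.8776)² = 11.66.
Rounding up, n = 12.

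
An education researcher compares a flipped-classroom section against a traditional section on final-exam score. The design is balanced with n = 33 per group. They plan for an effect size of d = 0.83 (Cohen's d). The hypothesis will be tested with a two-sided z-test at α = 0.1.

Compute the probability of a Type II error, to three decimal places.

Noncentrality parameter: δ = d·√(n/2) = 0.83 × √(33/2) = 3.3715
Two-sided α = 0.1 → critical value z_{0.05} = 1.645.
Power = Φ(δ − 1.645) + Φ(−δ − 1.645) = Φ(1.727) + Φ(-5.016) = 0.9579 + 0.0000 = 0.9579.
Type II error: β = 1 − power = 1 − 0.9579 = 0.0421.

β ≈ 0.042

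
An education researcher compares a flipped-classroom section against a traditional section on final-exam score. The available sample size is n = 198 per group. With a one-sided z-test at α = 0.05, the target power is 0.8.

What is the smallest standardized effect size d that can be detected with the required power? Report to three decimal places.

Need Φ(δ − 1.645) = 0.8, so δ = 1.645 + 0.842 = 2.486.
δ = d·√(n/2) ⇒ d = δ/√(n/2) = 2.486/√(198/2) = 0.2499.

d ≈ 0.250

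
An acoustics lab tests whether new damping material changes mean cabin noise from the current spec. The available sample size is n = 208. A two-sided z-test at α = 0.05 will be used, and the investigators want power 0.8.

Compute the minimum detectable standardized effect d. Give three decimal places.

d ≈ 0.194

Need Φ(δ − 1.960) = 0.8, so δ = 1.960 + 0.842 = 2.802.
(Lower-tail contribution to power is negligible for δ > 0.)
δ = d·√n ⇒ d = δ/√n = 2.802/√208 = 0.1943.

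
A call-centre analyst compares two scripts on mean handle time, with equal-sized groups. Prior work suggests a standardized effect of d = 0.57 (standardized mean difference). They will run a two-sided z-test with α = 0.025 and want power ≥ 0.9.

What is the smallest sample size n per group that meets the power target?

n = 77 per group

For power 0.9 need Φ(δ − z_{0.0125}) = 0.9, so δ = z_{0.0125} + z_{0.10} = 2.241 + 1.282 = 3.523.
(The Φ(−δ − z_{α/2}) term is vanishingly small for δ > 0 and is dropped in the standard sample-size formula.)
δ = d·√(n/2) ⇒ n = 2(δ/d)² = 2 × (3.523 / 0.57)² = 76.40.
Round up to the next whole unit.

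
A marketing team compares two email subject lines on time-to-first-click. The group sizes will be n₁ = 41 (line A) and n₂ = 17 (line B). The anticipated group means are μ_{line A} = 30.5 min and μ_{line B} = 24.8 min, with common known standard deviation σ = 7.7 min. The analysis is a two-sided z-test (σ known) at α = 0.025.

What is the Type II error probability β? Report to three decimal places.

Standardized effect: d = |μ_{line A} − μ_{line B}| / σ = |30.5 − 24.8| / 7.7 = 0.7403
Noncentrality parameter: δ = d / √(1/n₁ + 1/n₂) = 0.7403 / √(1/41 + 1/17) = 2.5662
Critical value for a two-sided test at α = 0.025: z_{α/2} = 2.241.
Power = Φ(δ − 2.241) + Φ(−δ − 2.241) = Φ(0.325) + Φ(-4.808) = 0.6273 + 0.0000 = 0.6273.
Type II error: β = 1 − power = 1 − 0.6273 = 0.3727.

β ≈ 0.373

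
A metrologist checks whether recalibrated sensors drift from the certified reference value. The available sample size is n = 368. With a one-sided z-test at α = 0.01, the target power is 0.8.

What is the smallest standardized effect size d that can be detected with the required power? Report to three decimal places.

Need Φ(δ − 2.326) = 0.8, so δ = 2.326 + 0.842 = 3.168.
δ = d·√n ⇒ d = δ/√n = 3.168/√368 = 0.1651.

d ≈ 0.165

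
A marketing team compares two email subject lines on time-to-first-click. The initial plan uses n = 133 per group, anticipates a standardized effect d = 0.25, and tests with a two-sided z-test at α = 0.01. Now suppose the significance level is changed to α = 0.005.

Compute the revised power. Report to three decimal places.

Power ≈ 0.221

δ = d·√(n/2) = 0.25 × √(133/2) = 2.0387 (unchanged). New critical value: z_{0.0025} = 2.807.
Revised power = Φ(δ − 2.807) + Φ(−δ − 2.807) = Φ(-0.768) + Φ(-4.846) = 0.2211 + 0.0000 = 0.2211.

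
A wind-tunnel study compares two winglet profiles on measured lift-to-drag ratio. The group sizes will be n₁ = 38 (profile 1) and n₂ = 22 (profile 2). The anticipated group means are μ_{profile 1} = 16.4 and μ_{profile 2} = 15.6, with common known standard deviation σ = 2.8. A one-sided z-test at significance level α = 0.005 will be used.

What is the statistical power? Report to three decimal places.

Standardized effect: d = |μ_{profile 1} − μ_{profile 2}| / σ = |16.4 − 15.6| / 2.8 = 0.2857
Noncentrality parameter: δ = d / √(1/n₁ + 1/n₂) = 0.2857 / √(1/38 + 1/22) = 1.0665
One-sided α = 0.005 → critical value z_{0.005} = 2.576.
Power = Φ(δ − 2.576) = Φ(-1.509) = 0.0656.

Power ≈ 0.066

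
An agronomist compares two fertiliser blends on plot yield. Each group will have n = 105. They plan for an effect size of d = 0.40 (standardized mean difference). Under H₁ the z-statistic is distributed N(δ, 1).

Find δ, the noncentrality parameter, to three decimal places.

δ ≈ 2.898

δ = d·√(n/2) = 0.40 × √(105/2) = 2.8983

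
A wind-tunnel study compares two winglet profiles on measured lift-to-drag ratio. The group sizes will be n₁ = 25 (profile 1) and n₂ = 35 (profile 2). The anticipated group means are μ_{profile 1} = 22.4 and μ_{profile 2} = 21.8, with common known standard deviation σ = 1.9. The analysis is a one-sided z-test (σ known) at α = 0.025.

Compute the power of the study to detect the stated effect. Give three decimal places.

Power ≈ 0.225

Standardized effect: d = |μ_{profile 1} − μ_{profile 2}| / σ = |22.4 − 21.8| / 1.9 = 0.3158
Noncentrality parameter: δ = d / √(1/n₁ + 1/n₂) = 0.3158 / √(1/25 + 1/35) = 1.2059
Critical value for a one-sided test at α = 0.025: z_α = 1.960.
Power = P(Z > 1.960 − δ) = Φ(-0.754) = 0.2254.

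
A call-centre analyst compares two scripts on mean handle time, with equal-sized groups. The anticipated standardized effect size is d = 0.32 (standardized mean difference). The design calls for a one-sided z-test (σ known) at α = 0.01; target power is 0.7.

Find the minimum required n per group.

n = 159 per group

Set Φ(δ − 2.326) = 0.7; then δ − 2.326 = Φ⁻¹(0.7) = 0.524, giving δ = 2.851.
δ = d·√(n/2) ⇒ n = 2(δ/d)² = 2 × (2.851 / 0.32)² = 158.73.
Round up to the next whole unit.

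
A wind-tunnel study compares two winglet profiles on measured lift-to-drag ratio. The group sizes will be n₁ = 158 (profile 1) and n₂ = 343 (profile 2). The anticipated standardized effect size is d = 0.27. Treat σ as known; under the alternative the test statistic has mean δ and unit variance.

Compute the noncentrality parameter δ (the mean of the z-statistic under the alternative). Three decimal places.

δ = d / √(1/n₁ + 1/n₂) = 0.27 / √(1/158 + 1/343) = 2.8082

δ ≈ 2.808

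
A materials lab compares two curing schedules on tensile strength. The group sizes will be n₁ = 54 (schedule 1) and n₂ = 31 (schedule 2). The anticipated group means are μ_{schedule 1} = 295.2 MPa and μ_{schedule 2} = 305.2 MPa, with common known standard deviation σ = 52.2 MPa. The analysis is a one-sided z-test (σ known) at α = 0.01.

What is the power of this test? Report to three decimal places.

Standardized effect: d = |μ_{schedule 1} − μ_{schedule 2}| / σ = |295.2 − 305.2| / 52.2 = 0.1916
Noncentrality parameter: δ = d / √(1/n₁ + 1/n₂) = 0.1916 / √(1/54 + 1/31) = 0.8502
Critical value for a one-sided test at α = 0.01: z_α = 2.326.
Power = Φ(δ − 2.326) = Φ(-1.476) = 0.0699.

Power ≈ 0.070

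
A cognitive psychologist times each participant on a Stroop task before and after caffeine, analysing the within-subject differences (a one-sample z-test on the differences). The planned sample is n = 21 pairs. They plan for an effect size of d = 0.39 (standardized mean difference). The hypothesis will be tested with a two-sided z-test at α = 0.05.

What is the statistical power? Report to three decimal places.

Power ≈ 0.432

Noncentrality parameter: δ = d·√n = 0.39 × √21 = 1.7872
Two-sided α = 0.05 → critical value z_{0.025} = 1.960.
Power = Φ(δ − 1.960) + Φ(−δ − 1.960) = Φ(-0.173) + Φ(-3.747) = 0.4314 + 0.0001 = 0.4315.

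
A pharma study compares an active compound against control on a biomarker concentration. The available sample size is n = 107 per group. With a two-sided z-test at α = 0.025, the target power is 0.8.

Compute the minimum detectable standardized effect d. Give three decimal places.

d ≈ 0.422

Need Φ(δ − 2.241) = 0.8, so δ = 2.241 + 0.842 = 3.083.
(Lower-tail contribution to power is negligible for δ > 0.)
δ = d·√(n/2) ⇒ d = δ/√(n/2) = 3.083/√(107/2) = 0.4215.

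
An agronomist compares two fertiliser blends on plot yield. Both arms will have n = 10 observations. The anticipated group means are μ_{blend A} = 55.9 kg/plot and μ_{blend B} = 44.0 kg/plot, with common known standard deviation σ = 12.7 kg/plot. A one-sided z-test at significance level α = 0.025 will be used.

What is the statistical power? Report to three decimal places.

Power ≈ 0.554

Standardized effect: d = |μ_{blend A} − μ_{blend B}| / σ = |55.9 − 44.0| / 12.7 = 0.9370
Noncentrality parameter: δ = d·√(n/2) = 0.9370 × √(10/2) = 2.0952
One-sided α = 0.025 → critical value z_{0.025} = 1.960.
Power = P(Z > 1.960 − δ) = Φ(0.135) = 0.5538.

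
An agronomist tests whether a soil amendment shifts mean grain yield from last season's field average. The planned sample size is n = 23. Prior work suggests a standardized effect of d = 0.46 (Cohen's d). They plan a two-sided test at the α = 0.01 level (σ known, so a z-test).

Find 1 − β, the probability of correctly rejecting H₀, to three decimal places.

Power ≈ 0.356

Noncentrality parameter: δ = d·√n = 0.46 × √23 = 2.2061
Two-sided α = 0.01 → critical value z_{0.005} = 2.576.
Power = Φ(δ − 2.576) + Φ(−δ − 2.576) = Φ(-0.370) + Φ(-4.782) = 0.3558 + 0.0000 = 0.3558.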